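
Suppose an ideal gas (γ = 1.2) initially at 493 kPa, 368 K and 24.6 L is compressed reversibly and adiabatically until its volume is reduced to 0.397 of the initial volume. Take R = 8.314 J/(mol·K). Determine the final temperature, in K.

443 K

Adiabatic: TV^(γ−1) = const ⇒ T₂ = 368×(2.52)^0.200 = 443 K; PV^γ = const ⇒ P₂ = 1490 kPa.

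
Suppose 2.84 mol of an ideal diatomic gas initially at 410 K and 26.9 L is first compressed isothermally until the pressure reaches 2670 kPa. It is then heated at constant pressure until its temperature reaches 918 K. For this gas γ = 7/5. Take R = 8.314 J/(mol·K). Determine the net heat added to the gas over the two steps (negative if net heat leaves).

22600 J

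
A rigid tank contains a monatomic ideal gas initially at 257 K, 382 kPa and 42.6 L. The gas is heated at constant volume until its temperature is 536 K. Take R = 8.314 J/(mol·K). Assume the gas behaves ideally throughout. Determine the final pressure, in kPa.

797 kPa

Isochoric: V stays 42.6 L; P/T = const ⇒ T₂ = 536 K, P₂ = 797 kPa.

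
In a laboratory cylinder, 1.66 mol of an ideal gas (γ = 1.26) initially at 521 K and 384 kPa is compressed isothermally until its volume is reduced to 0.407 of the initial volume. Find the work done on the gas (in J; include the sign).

V₁ = nRT₁/P₁ = 1.66×8.314×521/384 = 18.7 L.
Isothermal: T stays 521 K; PV = const ⇒ V₂ = 7.62 L, P₂ = 943 kPa.
W = nRT ln(V₂/V₁) = 1.66×8.314×521×ln(0.407) = -6460 J.
Work done on the gas = −W_by = 6460 J.

6460 J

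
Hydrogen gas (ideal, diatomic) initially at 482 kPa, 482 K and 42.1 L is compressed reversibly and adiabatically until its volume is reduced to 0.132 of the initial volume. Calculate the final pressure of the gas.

Adiabatic: TV^(γ−1) = const ⇒ T₂ = 482×(7.58)^0.400 = 1080 K; PV^γ = const ⇒ P₂ = 8210 kPa.

8210 kPa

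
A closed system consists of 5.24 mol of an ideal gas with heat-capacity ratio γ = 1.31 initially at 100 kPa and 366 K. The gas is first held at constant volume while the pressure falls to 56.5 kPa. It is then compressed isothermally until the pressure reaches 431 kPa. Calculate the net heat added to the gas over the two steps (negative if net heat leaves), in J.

-40700 J

V₁ = nRT₁/P₁ = 5.24×8.314×366/100 = 159 L.
Step 1 — Isochoric: V stays 159 L; P/T = const ⇒ T₂ = 207 K, P₂ = 56.5 kPa.
W = 0 (no volume change).
ΔU = nCvΔT = 5.24×26.8×(207−366) = -22400 J.
Q = ΔU = -22400 J.
State after step 1: P = 56.5 kPa, V = 159 L, T = 207 K.
Step 2 — Isothermal: T stays 207 K; PV = const ⇒ V₂ = 20.9 L, P₂ = 431 kPa.
ΔU = 0 (ideal gas, T constant).
W = nRT ln(V₂/V₁) = 5.24×8.314×207×ln(0.131) = -18300 J.
Q = ΔU + W = -18300 J.
Net over both steps: W = -18300 J, Q = -40700 J, ΔU = -22400 J.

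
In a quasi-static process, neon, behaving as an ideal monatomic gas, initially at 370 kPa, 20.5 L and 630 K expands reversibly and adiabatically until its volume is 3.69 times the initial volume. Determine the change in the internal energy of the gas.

n = P₁V₁/(RT₁) = 370×20.5/(8.314×630) = 1.45 mol.
Adiabatic: TV^(γ−1) = const ⇒ T₂ = 630×(0.271)^0.667 = 264 K; PV^γ = const ⇒ P₂ = 42.0 kPa.
For an ideal gas ΔU = nCvΔT with Cv = (3/2)R = 12.5 J/(mol·K).
ΔU = 1.45×12.5×(264−630) = -6610 J.

-6610 J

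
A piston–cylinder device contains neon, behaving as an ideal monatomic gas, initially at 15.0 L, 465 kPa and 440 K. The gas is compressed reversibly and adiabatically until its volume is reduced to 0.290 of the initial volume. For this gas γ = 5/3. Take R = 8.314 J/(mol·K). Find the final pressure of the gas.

Adiabatic: TV^(γ−1) = const ⇒ T₂ = 440×(3.45)^0.667 = 1000 K; PV^γ = const ⇒ P₂ = 3660 kPa.

3660 kPa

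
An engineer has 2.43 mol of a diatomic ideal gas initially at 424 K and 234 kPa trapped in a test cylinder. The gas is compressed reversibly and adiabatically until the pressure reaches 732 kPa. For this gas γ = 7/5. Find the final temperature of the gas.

V₁ = nRT₁/P₁ = 2.43×8.314×424/234 = 36.6 L.
Adiabatic: T₂/T₁ = (P₂/P₁)^((γ−1)/γ) ⇒ T₂ = 424×(3.13)^0.286 = 587 K; V₂ = 16.2 L.

587 K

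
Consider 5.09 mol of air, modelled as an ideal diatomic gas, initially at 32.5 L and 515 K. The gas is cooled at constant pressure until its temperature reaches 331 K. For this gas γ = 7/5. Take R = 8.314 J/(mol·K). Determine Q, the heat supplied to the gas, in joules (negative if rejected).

P₁ = nRT₁/V₁ = 5.09×8.314×515/32.5 = 671 kPa.
Isobaric: P stays 671 kPa; V/T = const ⇒ T₂ = 331 K, V₂ = 20.9 L.
W = PΔV = 671×(20.9−32.5) kPa·L = -7790 J.
ΔU = nCvΔT = 5.09×20.8×(331−515) = -19500 J.
Q = ΔU + W = nCpΔT = -27300 J.

-27300 J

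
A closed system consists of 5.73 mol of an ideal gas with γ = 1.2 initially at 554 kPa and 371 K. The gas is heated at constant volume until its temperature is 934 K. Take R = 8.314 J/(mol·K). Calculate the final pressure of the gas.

1390 kPa

V₁ = nRT₁/P₁ = 5.73×8.314×371/554 = 31.9 L.
Isochoric: V stays 31.9 L; P/T = const ⇒ T₂ = 934 K, P₂ = 1390 kPa.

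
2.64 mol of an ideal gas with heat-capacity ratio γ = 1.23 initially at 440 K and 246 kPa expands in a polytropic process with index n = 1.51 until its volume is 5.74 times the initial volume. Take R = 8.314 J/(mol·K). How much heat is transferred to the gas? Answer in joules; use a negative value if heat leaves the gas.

V₁ = nRT₁/P₁ = 2.64×8.314×440/246 = 39.3 L.
Polytropic n=1.51: T₂ = T₁(V₁/V₂)^(n−1) = 440×(0.174)^0.51 = 180 K; P₂ = P₁(V₁/V₂)^n = 17.6 kPa.
W = (P₁V₁−P₂V₂)/(n−1) = (246×39.3−17.6×225)/0.51 = 11200 J.
ΔU = nCvΔT = 2.64×36.1×(180−440) = -24800 J.
Q = ΔU + W = -13600 J.

-13600 J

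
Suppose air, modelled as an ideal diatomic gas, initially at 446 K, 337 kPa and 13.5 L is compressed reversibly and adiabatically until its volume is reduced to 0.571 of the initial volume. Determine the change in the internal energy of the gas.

2860 J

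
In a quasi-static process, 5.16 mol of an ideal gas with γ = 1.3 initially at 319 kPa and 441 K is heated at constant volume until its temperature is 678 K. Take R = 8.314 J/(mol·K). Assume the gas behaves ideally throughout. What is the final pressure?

V₁ = nRT₁/P₁ = 5.16×8.314×441/319 = 59.3 L.
Isochoric: V stays 59.3 L; P/T = const ⇒ T₂ = 678 K, P₂ = 490 kPa.

490 kPa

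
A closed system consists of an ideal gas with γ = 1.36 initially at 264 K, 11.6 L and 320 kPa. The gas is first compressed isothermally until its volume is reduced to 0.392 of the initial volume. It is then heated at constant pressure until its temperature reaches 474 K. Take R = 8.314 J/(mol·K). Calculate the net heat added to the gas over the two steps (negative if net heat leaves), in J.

n = P₁V₁/(RT₁) = 320×11.6/(8.314×264) = 1.69 mol.
Step 1 — Isothermal: T stays 264 K; PV = const ⇒ V₂ = 4.55 L, P₂ = 816 kPa.
ΔU = 0 (ideal gas, T constant).
W = nRT ln(V₂/V₁) = 1.69×8.314×264×ln(0.392) = -3480 J.
Q = ΔU + W = -3480 J.
State after step 1: P = 816 kPa, V = 4.55 L, T = 264 K.
Step 2 — Isobaric: P stays 816 kPa; V/T = const ⇒ T₂ = 474 K, V₂ = 8.16 L.
W = PΔV = 816×(8.16−4.55) kPa·L = 2950 J.
ΔU = nCvΔT = 1.69×23.1×(474−264) = 8200 J.
Q = ΔU + W = nCpΔT = 11200 J.
Net over both steps: W = -524 J, Q = 7680 J, ΔU = 8200 J.

7680 J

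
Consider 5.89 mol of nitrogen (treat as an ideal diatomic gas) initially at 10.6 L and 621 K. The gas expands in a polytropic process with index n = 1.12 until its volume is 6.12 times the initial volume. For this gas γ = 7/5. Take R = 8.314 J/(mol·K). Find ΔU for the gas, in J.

-14900 J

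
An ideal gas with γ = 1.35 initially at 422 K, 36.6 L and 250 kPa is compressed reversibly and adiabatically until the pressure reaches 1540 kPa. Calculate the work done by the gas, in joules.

-15700 J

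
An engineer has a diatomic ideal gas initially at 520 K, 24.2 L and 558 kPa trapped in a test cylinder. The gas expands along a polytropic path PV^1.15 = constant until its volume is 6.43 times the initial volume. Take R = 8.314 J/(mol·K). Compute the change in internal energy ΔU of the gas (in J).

-8220 J

n = P₁V₁/(RT₁) = 558×24.2/(8.314×520) = 3.12 mol.
Polytropic n=1.15: T₂ = T₁(V₁/V₂)^(n−1) = 520×(0.156)^0.15 = 393 K; P₂ = P₁(V₁/V₂)^n = 65.6 kPa.
For an ideal gas ΔU = nCvΔT with Cv = (5/2)R = 20.8 J/(mol·K).
ΔU = 3.12×20.8×(393−520) = -8220 J.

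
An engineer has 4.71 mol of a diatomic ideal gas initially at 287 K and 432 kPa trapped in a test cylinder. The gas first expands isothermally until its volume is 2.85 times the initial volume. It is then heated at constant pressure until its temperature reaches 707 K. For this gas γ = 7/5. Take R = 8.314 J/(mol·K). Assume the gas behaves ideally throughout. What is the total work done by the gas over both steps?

V₁ = nRT₁/P₁ = 4.71×8.314×287/432 = 26.0 L.
Step 1 — Isothermal: T stays 287 K; PV = const ⇒ V₂ = 74.1 L, P₂ = 152 kPa.
ΔU = 0 (ideal gas, T constant).
W = nRT ln(V₂/V₁) = 4.71×8.314×287×ln(2.85) = 11800 J.
Q = ΔU + W = 11800 J.
State after step 1: P = 152 kPa, V = 74.1 L, T = 287 K.
Step 2 — Isobaric: P stays 152 kPa; V/T = const ⇒ T₂ = 707 K, V₂ = 183 L.
W = PΔV = 152×(183−74.1) kPa·L = 16400 J.
ΔU = nCvΔT = 4.71×20.8×(707−287) = 41100 J.
Q = ΔU + W = nCpΔT = 57600 J.
Net over both steps: W = 28200 J, Q = 69300 J, ΔU = 41100 J.

28200 J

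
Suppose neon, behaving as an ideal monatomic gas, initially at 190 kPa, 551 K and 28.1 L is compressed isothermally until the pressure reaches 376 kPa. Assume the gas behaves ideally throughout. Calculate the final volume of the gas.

14.2 L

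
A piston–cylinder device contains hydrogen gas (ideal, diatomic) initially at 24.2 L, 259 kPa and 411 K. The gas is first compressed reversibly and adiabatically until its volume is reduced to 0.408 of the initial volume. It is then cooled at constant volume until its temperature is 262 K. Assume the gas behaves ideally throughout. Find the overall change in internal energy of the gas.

n = P₁V₁/(RT₁) = 259×24.2/(8.314×411) = 1.83 mol.
Step 1 — Adiabatic: TV^(γ−1) = const ⇒ T₂ = 411×(2.45)^0.400 = 588 K; PV^γ = const ⇒ P₂ = 909 kPa.
ΔU = nCvΔT = 1.83×20.8×(588−411) = 6760 J.
Q = 0 for an adiabatic process, so W = −ΔU = -6760 J.
State after step 1: P = 909 kPa, V = 9.87 L, T = 588 K.
Step 2 — Isochoric: V stays 9.87 L; P/T = const ⇒ T₂ = 262 K, P₂ = 405 kPa.
W = 0 (no volume change).
ΔU = nCvΔT = 1.83×20.8×(262−588) = -12400 J.
Q = ΔU = -12400 J.
Net over both steps: W = -6760 J, Q = -12400 J, ΔU = -5680 J.

-5680 J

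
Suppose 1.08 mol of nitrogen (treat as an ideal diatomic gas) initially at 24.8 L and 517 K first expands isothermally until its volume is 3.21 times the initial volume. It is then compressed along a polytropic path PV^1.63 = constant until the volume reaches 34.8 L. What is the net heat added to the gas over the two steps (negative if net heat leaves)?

8310 J

P₁ = nRT₁/V₁ = 1.08×8.314×517/24.8 = 187 kPa.
Step 1 — Isothermal: T stays 517 K; PV = const ⇒ V₂ = 79.6 L, P₂ = 58.3 kPa.
ΔU = 0 (ideal gas, T constant).
W = nRT ln(V₂/V₁) = 1.08×8.314×517×ln(3.21) = 5410 J.
Q = ΔU + W = 5410 J.
State after step 1: P = 58.3 kPa, V = 79.6 L, T = 517 K.
Step 2 — Polytropic n=1.63: T₂ = T₁(V₁/V₂)^(n−1) = 517×(2.29)^0.63 = 871 K; P₂ = P₁(V₁/V₂)^n = 225 kPa.
W = (P₁V₁−P₂V₂)/(n−1) = (58.3×79.6−225×34.8)/0.63 = -5040 J.
ΔU = nCvΔT = 1.08×20.8×(871−517) = 7940 J.
Q = ΔU + W = 2900 J.
Net over both steps: W = 372 J, Q = 8310 J, ΔU = 7940 J.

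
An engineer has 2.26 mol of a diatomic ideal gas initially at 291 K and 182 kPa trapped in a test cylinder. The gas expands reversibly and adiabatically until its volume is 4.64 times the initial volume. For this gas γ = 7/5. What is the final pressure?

21.2 kPa

V₁ = nRT₁/P₁ = 2.26×8.314×291/182 = 30.0 L.
Adiabatic: TV^(γ−1) = const ⇒ T₂ = 291×(0.216)^0.400 = 158 K; PV^γ = const ⇒ P₂ = 21.2 kPa.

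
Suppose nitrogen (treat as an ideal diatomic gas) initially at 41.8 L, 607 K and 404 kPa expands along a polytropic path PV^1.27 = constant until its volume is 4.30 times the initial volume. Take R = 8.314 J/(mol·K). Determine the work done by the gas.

20400 J

n = P₁V₁/(RT₁) = 404×41.8/(8.314×607) = 3.35 mol.
Polytropic n=1.27: T₂ = T₁(V₁/V₂)^(n−1) = 607×(0.233)^0.27 = 409 K; P₂ = P₁(V₁/V₂)^n = 63.4 kPa.
W = (P₁V₁−P₂V₂)/(n−1) = (404×41.8−63.4×180)/0.27 = 20400 J.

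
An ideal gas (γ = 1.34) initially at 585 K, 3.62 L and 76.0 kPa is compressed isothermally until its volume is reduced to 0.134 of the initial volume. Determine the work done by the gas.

-553 J

n = P₁V₁/(RT₁) = 76.0×3.62/(8.314×585) = 0.0566 mol.
Isothermal: T stays 585 K; PV = const ⇒ V₂ = 0.485 L, P₂ = 567 kPa.
W = nRT ln(V₂/V₁) = 0.0566×8.314×585×ln(0.134) = -553 J.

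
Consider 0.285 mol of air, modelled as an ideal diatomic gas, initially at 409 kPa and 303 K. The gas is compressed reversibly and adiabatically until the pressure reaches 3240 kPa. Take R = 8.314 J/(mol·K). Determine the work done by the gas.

V₁ = nRT₁/P₁ = 0.285×8.314×303/409 = 1.76 L.
Adiabatic: T₂/T₁ = (P₂/P₁)^((γ−1)/γ) ⇒ T₂ = 303×(7.92)^0.286 = 547 K; V₂ = 0.400 L.
ΔU = nCvΔT = 0.285×20.8×(547−303) = 1450 J.
Q = 0 for an adiabatic process, so W = −ΔU = -1450 J.

-1450 J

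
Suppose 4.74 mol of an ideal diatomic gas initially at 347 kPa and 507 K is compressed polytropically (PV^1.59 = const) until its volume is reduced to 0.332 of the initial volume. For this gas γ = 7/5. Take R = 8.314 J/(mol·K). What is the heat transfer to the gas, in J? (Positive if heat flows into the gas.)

14700 J

V₁ = nRT₁/P₁ = 4.74×8.314×507/347 = 57.6 L.
Polytropic n=1.59: T₂ = T₁(V₁/V₂)^(n−1) = 507×(3.01)^0.59 = 972 K; P₂ = P₁(V₁/V₂)^n = 2000 kPa.
W = (P₁V₁−P₂V₂)/(n−1) = (347×57.6−2000×19.1)/0.59 = -31000 J.
ΔU = nCvΔT = 4.74×20.8×(972−507) = 45800 J.
Q = ΔU + W = 14700 J.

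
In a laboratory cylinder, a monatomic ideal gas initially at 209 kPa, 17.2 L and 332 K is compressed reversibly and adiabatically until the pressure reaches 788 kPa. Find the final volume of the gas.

7.76 L

Adiabatic: T₂/T₁ = (P₂/P₁)^((γ−1)/γ) ⇒ T₂ = 332×(3.77)^0.400 = 565 K; V₂ = 7.76 L.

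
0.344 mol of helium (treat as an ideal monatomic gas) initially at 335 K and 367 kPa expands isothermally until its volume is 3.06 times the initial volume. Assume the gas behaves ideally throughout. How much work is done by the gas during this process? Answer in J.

V₁ = nRT₁/P₁ = 0.344×8.314×335/367 = 2.61 L.
Isothermal: T stays 335 K; PV = const ⇒ V₂ = 7.99 L, P₂ = 120 kPa.
W = nRT ln(V₂/V₁) = 0.344×8.314×335×ln(3.06) = 1070 J.

1070 J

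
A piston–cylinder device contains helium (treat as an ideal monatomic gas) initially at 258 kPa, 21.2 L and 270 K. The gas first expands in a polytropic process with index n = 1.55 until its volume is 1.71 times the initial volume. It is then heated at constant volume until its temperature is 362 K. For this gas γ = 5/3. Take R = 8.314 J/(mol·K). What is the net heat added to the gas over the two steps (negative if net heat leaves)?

n = P₁V₁/(RT₁) = 258×21.2/(8.314×270) = 2.44 mol.
Step 1 — Polytropic n=1.55: T₂ = T₁(V₁/V₂)^(n−1) = 270×(0.585)^0.55 = 201 K; P₂ = P₁(V₁/V₂)^n = 112 kPa.
W = (P₁V₁−P₂V₂)/(n−1) = (258×21.2−112×36.3)/0.55 = 2540 J.
ΔU = nCvΔT = 2.44×12.5×(201−270) = -2100 J.
Q = ΔU + W = 445 J.
State after step 1: P = 112 kPa, V = 36.3 L, T = 201 K.
Step 2 — Isochoric: V stays 36.3 L; P/T = const ⇒ T₂ = 362 K, P₂ = 202 kPa.
W = 0 (no volume change).
ΔU = nCvΔT = 2.44×12.5×(362−201) = 4890 J.
Q = ΔU = 4890 J.
Net over both steps: W = 2540 J, Q = 5340 J, ΔU = 2800 J.

5340 J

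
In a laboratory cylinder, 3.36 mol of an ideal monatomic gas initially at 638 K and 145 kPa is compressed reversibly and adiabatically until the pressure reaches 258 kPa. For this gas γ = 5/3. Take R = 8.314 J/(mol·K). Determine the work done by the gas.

-6930 J

V₁ = nRT₁/P₁ = 3.36×8.314×638/145 = 123 L.
Adiabatic: T₂/T₁ = (P₂/P₁)^((γ−1)/γ) ⇒ T₂ = 638×(1.78)^0.400 = 803 K; V₂ = 87.0 L.
ΔU = nCvΔT = 3.36×12.5×(803−638) = 6930 J.
Q = 0 for an adiabatic process, so W = −ΔU = -6930 J.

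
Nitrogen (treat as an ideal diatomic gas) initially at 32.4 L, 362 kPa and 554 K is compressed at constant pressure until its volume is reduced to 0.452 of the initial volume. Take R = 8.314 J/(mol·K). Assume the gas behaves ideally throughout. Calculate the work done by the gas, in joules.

n = P₁V₁/(RT₁) = 362×32.4/(8.314×554) = 2.55 mol.
Isobaric: P stays 362 kPa; V/T = const ⇒ T₂ = 250 K, V₂ = 14.6 L.
W = PΔV = 362×(14.6−32.4) kPa·L = -6430 J.

-6430 J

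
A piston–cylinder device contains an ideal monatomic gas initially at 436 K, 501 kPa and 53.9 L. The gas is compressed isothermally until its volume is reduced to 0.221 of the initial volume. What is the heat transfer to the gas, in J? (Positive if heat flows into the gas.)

-40800 J

n = P₁V₁/(RT₁) = 501×53.9/(8.314×436) = 7.45 mol.
Isothermal: T stays 436 K; PV = const ⇒ V₂ = 11.9 L, P₂ = 2270 kPa.
ΔU = 0 (ideal gas, T constant).
W = nRT ln(V₂/V₁) = 7.45×8.314×436×ln(0.221) = -40800 J.
Q = ΔU + W = -40800 J.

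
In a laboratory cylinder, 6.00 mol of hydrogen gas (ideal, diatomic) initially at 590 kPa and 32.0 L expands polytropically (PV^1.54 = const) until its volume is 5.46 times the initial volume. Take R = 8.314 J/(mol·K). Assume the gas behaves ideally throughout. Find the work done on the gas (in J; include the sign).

T₁ = P₁V₁/(nR) = 590×32.0/(6.00×8.314) = 378 K.
Polytropic n=1.54: T₂ = T₁(V₁/V₂)^(n−1) = 378×(0.183)^0.54 = 151 K; P₂ = P₁(V₁/V₂)^n = 43.2 kPa.
W = (P₁V₁−P₂V₂)/(n−1) = (590×32.0−43.2×175)/0.54 = 21000 J.
Work done on the gas = −W_by = -21000 J.

-21000 J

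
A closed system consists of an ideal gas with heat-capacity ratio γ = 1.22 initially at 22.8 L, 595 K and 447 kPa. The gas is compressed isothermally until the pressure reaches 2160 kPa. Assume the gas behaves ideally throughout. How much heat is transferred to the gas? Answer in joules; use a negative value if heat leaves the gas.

-16100 J

n = P₁V₁/(RT₁) = 447×22.8/(8.314×595) = 2.06 mol.
Isothermal: T stays 595 K; PV = const ⇒ V₂ = 4.72 L, P₂ = 2160 kPa.
ΔU = 0 (ideal gas, T constant).
W = nRT ln(V₂/V₁) = 2.06×8.314×595×ln(0.207) = -16100 J.
Q = ΔU + W = -16100 J.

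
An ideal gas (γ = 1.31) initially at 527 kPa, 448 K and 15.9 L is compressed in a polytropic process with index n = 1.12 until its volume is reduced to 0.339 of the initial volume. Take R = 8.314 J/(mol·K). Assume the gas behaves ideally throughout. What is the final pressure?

1770 kPa

Polytropic n=1.12: T₂ = T₁(V₁/V₂)^(n−1) = 448×(2.95)^0.12 = 510 K; P₂ = P₁(V₁/V₂)^n = 1770 kPa.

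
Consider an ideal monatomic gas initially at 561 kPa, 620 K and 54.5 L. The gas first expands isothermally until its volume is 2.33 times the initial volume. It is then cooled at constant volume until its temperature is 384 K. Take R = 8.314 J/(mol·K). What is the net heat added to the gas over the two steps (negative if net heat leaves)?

n = P₁V₁/(RT₁) = 561×54.5/(8.314×620) = 5.93 mol.
Step 1 — Isothermal: T stays 620 K; PV = const ⇒ V₂ = 127 L, P₂ = 241 kPa.
ΔU = 0 (ideal gas, T constant).
W = nRT ln(V₂/V₁) = 5.93×8.314×620×ln(2.33) = 25900 J.
Q = ΔU + W = 25900 J.
State after step 1: P = 241 kPa, V = 127 L, T = 620 K.
Step 2 — Isochoric: V stays 127 L; P/T = const ⇒ T₂ = 384 K, P₂ = 149 kPa.
W = 0 (no volume change).
ΔU = nCvΔT = 5.93×12.5×(384−620) = -17500 J.
Q = ΔU = -17500 J.
Net over both steps: W = 25900 J, Q = 8400 J, ΔU = -17500 J.

8400 J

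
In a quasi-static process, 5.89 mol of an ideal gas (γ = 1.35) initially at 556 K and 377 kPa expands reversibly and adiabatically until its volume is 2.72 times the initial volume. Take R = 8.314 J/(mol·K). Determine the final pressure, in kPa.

97.7 kPa

V₁ = nRT₁/P₁ = 5.89×8.314×556/377 = 72.2 L.
Adiabatic: TV^(γ−1) = const ⇒ T₂ = 556×(0.368)^0.350 = 392 K; PV^γ = const ⇒ P₂ = 97.7 kPa.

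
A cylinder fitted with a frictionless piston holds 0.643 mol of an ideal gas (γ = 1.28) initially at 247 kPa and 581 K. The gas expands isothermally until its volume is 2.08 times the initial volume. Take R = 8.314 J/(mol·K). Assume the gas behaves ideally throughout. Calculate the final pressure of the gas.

119 kPa

V₁ = nRT₁/P₁ = 0.643×8.314×581/247 = 12.6 L.
Isothermal: T stays 581 K; PV = const ⇒ V₂ = 26.2 L, P₂ = 119 kPa.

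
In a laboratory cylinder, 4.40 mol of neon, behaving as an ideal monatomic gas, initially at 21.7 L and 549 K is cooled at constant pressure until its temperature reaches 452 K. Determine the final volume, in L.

P₁ = nRT₁/V₁ = 4.40×8.314×549/21.7 = 925 kPa.
Isobaric: P stays 925 kPa; V/T = const ⇒ T₂ = 452 K, V₂ = 17.9 L.

17.9 L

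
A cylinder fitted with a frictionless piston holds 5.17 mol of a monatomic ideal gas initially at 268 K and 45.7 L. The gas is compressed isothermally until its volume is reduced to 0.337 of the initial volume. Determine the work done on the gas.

12500 J

P₁ = nRT₁/V₁ = 5.17×8.314×268/45.7 = 252 kPa.
Isothermal: T stays 268 K; PV = const ⇒ V₂ = 15.4 L, P₂ = 748 kPa.
W = nRT ln(V₂/V₁) = 5.17×8.314×268×ln(0.337) = -12500 J.
Work done on the gas = −W_by = 12500 J.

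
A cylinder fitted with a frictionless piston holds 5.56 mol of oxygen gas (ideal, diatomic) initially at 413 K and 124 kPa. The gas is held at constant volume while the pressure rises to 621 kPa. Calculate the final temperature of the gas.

V₁ = nRT₁/P₁ = 5.56×8.314×413/124 = 154 L.
Isochoric: V stays 154 L; P/T = const ⇒ T₂ = 2070 K, P₂ = 621 kPa.

2070 K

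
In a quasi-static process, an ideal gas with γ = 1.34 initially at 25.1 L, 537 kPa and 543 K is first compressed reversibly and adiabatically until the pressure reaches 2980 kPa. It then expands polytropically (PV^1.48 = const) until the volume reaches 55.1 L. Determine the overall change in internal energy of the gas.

-16900 J

n = P₁V₁/(RT₁) = 537×25.1/(8.314×543) = 2.99 mol.
Step 1 — Adiabatic: T₂/T₁ = (P₂/P₁)^((γ−1)/γ) ⇒ T₂ = 543×(5.55)^0.254 = 839 K; V₂ = 6.99 L.
ΔU = nCvΔT = 2.99×24.5×(839−543) = 21600 J.
Q = 0 for an adiabatic process, so W = −ΔU = -21600 J.
State after step 1: P = 2980 kPa, V = 6.99 L, T = 839 K.
Step 2 — Polytropic n=1.48: T₂ = T₁(V₁/V₂)^(n−1) = 839×(0.127)^0.48 = 311 K; P₂ = P₁(V₁/V₂)^n = 140 kPa.
W = (P₁V₁−P₂V₂)/(n−1) = (2980×6.99−140×55.1)/0.48 = 27300 J.
ΔU = nCvΔT = 2.99×24.5×(311−839) = -38500 J.
Q = ΔU + W = -11200 J.
Net over both steps: W = 5690 J, Q = -11200 J, ΔU = -16900 J.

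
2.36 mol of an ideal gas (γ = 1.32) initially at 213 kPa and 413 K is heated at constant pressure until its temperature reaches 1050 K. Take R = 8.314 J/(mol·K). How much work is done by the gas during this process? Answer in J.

12500 J

V₁ = nRT₁/P₁ = 2.36×8.314×413/213 = 38.0 L.
Isobaric: P stays 213 kPa; V/T = const ⇒ T₂ = 1050 K, V₂ = 96.7 L.
W = PΔV = 213×(96.7−38.0) kPa·L = 12500 J.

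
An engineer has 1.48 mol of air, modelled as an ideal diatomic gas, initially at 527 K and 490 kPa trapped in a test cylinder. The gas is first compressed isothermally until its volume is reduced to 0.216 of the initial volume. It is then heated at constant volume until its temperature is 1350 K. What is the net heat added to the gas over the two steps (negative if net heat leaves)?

V₁ = nRT₁/P₁ = 1.48×8.314×527/490 = 13.2 L.
Step 1 — Isothermal: T stays 527 K; PV = const ⇒ V₂ = 2.86 L, P₂ = 2270 kPa.
ΔU = 0 (ideal gas, T constant).
W = nRT ln(V₂/V₁) = 1.48×8.314×527×ln(0.216) = -9940 J.
Q = ΔU + W = -9940 J.
State after step 1: P = 2270 kPa, V = 2.86 L, T = 527 K.
Step 2 — Isochoric: V stays 2.86 L; P/T = const ⇒ T₂ = 1350 K, P₂ = 5810 kPa.
W = 0 (no volume change).
ΔU = nCvΔT = 1.48×20.8×(1350−527) = 25300 J.
Q = ΔU = 25300 J.
Net over both steps: W = -9940 J, Q = 15400 J, ΔU = 25300 J.

15400 J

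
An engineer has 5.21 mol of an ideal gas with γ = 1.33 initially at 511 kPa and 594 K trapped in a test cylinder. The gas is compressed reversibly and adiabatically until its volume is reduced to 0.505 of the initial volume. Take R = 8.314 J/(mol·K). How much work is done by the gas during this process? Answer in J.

-19700 J

V₁ = nRT₁/P₁ = 5.21×8.314×594/511 = 50.4 L.
Adiabatic: TV^(γ−1) = const ⇒ T₂ = 594×(1.98)^0.330 = 744 K; PV^γ = const ⇒ P₂ = 1270 kPa.
ΔU = nCvΔT = 5.21×25.2×(744−594) = 19700 J.
Q = 0 for an adiabatic process, so W = −ΔU = -19700 J.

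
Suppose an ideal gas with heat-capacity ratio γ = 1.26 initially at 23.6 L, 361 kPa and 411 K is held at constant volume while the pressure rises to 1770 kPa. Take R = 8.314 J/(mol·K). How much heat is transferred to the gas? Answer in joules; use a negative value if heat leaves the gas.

128000 J

n = P₁V₁/(RT₁) = 361×23.6/(8.314×411) = 2.49 mol.
Isochoric: V stays 23.6 L; P/T = const ⇒ T₂ = 2020 K, P₂ = 1770 kPa.
W = 0 (no volume change).
ΔU = nCvΔT = 2.49×32.0×(2020−411) = 128000 J.
Q = ΔU = 128000 J.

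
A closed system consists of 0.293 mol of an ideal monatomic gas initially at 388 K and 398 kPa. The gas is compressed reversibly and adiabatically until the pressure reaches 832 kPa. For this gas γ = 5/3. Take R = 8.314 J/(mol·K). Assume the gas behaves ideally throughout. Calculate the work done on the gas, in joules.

486 J

V₁ = nRT₁/P₁ = 0.293×8.314×388/398 = 2.37 L.
Adiabatic: T₂/T₁ = (P₂/P₁)^((γ−1)/γ) ⇒ T₂ = 388×(2.09)^0.400 = 521 K; V₂ = 1.53 L.
ΔU = nCvΔT = 0.293×12.5×(521−388) = 486 J.
Q = 0 for an adiabatic process, so W = −ΔU = -486 J.
Work done on the gas = −W_by = 486 J.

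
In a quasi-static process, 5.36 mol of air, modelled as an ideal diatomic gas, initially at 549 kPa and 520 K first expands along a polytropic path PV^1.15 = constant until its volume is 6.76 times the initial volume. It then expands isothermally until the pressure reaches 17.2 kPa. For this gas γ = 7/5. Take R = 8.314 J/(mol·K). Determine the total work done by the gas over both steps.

60500 J

V₁ = nRT₁/P₁ = 5.36×8.314×520/549 = 42.2 L.
Step 1 — Polytropic n=1.15: T₂ = T₁(V₁/V₂)^(n−1) = 520×(0.148)^0.15 = 390 K; P₂ = P₁(V₁/V₂)^n = 61.0 kPa.
W = (P₁V₁−P₂V₂)/(n−1) = (549×42.2−61.0×285)/0.15 = 38500 J.
ΔU = nCvΔT = 5.36×20.8×(390−520) = -14400 J.
Q = ΔU + W = 24100 J.
State after step 1: P = 61.0 kPa, V = 285 L, T = 390 K.
Step 2 — Isothermal: T stays 390 K; PV = const ⇒ V₂ = 1010 L, P₂ = 17.2 kPa.
ΔU = 0 (ideal gas, T constant).
W = nRT ln(V₂/V₁) = 5.36×8.314×390×ln(3.54) = 22000 J.
Q = ΔU + W = 22000 J.
Net over both steps: W = 60500 J, Q = 46100 J, ΔU = -14400 J.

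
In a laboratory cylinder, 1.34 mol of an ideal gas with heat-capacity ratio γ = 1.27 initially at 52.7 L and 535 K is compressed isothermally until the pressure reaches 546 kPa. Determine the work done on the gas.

9380 J

P₁ = nRT₁/V₁ = 1.34×8.314×535/52.7 = 113 kPa.
Isothermal: T stays 535 K; PV = const ⇒ V₂ = 10.9 L, P₂ = 546 kPa.
W = nRT ln(V₂/V₁) = 1.34×8.314×535×ln(0.207) = -9380 J.
Work done on the gas = −W_by = 9380 J.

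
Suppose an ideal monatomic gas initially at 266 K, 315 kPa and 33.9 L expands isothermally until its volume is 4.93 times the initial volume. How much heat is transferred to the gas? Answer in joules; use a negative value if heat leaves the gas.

17000 J

n = P₁V₁/(RT₁) = 315×33.9/(8.314×266) = 4.83 mol.
Isothermal: T stays 266 K; PV = const ⇒ V₂ = 167 L, P₂ = 63.9 kPa.
ΔU = 0 (ideal gas, T constant).
W = nRT ln(V₂/V₁) = 4.83×8.314×266×ln(4.93) = 17000 J.
Q = ΔU + W = 17000 J.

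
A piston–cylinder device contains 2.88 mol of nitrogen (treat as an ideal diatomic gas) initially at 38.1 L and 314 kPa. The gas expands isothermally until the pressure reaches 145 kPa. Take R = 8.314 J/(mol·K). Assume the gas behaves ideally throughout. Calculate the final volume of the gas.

82.5 L

T₁ = P₁V₁/(nR) = 314×38.1/(2.88×8.314) = 500 K.
Isothermal: T stays 500 K; PV = const ⇒ V₂ = 82.5 L, P₂ = 145 kPa.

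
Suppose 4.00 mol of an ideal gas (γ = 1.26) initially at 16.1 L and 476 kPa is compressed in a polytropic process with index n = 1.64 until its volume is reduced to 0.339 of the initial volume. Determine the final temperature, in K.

T₁ = P₁V₁/(nR) = 476×16.1/(4.00×8.314) = 230 K.
Polytropic n=1.64: T₂ = T₁(V₁/V₂)^(n−1) = 230×(2.95)^0.64 = 461 K; P₂ = P₁(V₁/V₂)^n = 2810 kPa.

461 K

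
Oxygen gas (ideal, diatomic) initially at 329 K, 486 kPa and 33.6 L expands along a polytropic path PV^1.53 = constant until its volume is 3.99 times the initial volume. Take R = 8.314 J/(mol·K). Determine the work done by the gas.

16000 J

n = P₁V₁/(RT₁) = 486×33.6/(8.314×329) = 5.97 mol.
Polytropic n=1.53: T₂ = T₁(V₁/V₂)^(n−1) = 329×(0.251)^0.53 = 158 K; P₂ = P₁(V₁/V₂)^n = 58.5 kPa.
W = (P₁V₁−P₂V₂)/(n−1) = (486×33.6−58.5×134)/0.53 = 16000 J.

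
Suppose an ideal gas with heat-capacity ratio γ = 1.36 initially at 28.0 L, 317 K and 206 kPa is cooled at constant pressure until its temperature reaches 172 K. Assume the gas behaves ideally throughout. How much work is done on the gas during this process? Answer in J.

n = P₁V₁/(RT₁) = 206×28.0/(8.314×317) = 2.19 mol.
Isobaric: P stays 206 kPa; V/T = const ⇒ T₂ = 172 K, V₂ = 15.2 L.
W = PΔV = 206×(15.2−28.0) kPa·L = -2640 J.
Work done on the gas = −W_by = 2640 J.

2640 J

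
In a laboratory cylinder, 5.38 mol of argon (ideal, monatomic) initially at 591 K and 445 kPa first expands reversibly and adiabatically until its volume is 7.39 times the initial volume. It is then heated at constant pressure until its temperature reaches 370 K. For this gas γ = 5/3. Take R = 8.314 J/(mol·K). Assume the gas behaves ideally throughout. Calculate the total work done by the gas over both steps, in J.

38800 J

V₁ = nRT₁/P₁ = 5.38×8.314×591/445 = 59.4 L.
Step 1 — Adiabatic: TV^(γ−1) = const ⇒ T₂ = 591×(0.135)^0.667 = 156 K; PV^γ = const ⇒ P₂ = 15.9 kPa.
ΔU = nCvΔT = 5.38×12.5×(156−591) = -29200 J.
Q = 0 for an adiabatic process, so W = −ΔU = 29200 J.
State after step 1: P = 15.9 kPa, V = 439 L, T = 156 K.
Step 2 — Isobaric: P stays 15.9 kPa; V/T = const ⇒ T₂ = 370 K, V₂ = 1040 L.
W = PΔV = 15.9×(1040−439) kPa·L = 9580 J.
ΔU = nCvΔT = 5.38×12.5×(370−156) = 14400 J.
Q = ΔU + W = nCpΔT = 24000 J.
Net over both steps: W = 38800 J, Q = 24000 J, ΔU = -14800 J.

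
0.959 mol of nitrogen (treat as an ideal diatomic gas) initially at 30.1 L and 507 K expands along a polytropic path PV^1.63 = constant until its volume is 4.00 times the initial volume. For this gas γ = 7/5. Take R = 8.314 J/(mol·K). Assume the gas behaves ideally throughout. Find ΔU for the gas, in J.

-5890 J

P₁ = nRT₁/V₁ = 0.959×8.314×507/30.1 = 134 kPa.
Polytropic n=1.63: T₂ = T₁(V₁/V₂)^(n−1) = 507×(0.250)^0.63 = 212 K; P₂ = P₁(V₁/V₂)^n = 14.0 kPa.
For an ideal gas ΔU = nCvΔT with Cv = (5/2)R = 20.8 J/(mol·K).
ΔU = 0.959×20.8×(212−507) = -5890 J.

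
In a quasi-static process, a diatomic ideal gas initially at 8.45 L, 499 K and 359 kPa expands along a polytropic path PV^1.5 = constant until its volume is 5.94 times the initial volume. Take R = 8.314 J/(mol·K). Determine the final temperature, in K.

Polytropic n=1.5: T₂ = T₁(V₁/V₂)^(n−1) = 499×(0.168)^0.50 = 205 K; P₂ = P₁(V₁/V₂)^n = 24.8 kPa.

205 K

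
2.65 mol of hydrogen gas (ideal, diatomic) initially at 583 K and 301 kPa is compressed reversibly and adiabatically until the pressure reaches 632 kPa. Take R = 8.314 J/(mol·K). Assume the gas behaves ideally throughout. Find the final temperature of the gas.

721 K

V₁ = nRT₁/P₁ = 2.65×8.314×583/301 = 42.7 L.
Adiabatic: T₂/T₁ = (P₂/P₁)^((γ−1)/γ) ⇒ T₂ = 583×(2.10)^0.286 = 721 K; V₂ = 25.1 L.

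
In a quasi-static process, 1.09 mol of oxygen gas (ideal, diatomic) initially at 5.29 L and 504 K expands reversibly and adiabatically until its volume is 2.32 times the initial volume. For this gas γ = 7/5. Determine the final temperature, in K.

P₁ = nRT₁/V₁ = 1.09×8.314×504/5.29 = 863 kPa.
Adiabatic: TV^(γ−1) = const ⇒ T₂ = 504×(0.431)^0.400 = 360 K; PV^γ = const ⇒ P₂ = 266 kPa.

360 K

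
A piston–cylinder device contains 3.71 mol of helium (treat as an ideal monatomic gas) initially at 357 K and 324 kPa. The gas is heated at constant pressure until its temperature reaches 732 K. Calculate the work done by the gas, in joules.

V₁ = nRT₁/P₁ = 3.71×8.314×357/324 = 34.0 L.
Isobaric: P stays 324 kPa; V/T = const ⇒ T₂ = 732 K, V₂ = 69.7 L.
W = PΔV = 324×(69.7−34.0) kPa·L = 11600 J.

11600 J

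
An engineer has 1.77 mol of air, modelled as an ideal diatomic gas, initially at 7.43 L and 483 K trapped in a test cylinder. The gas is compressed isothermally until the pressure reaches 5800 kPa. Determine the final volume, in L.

1.23 L

P₁ = nRT₁/V₁ = 1.77×8.314×483/7.43 = 957 kPa.
Isothermal: T stays 483 K; PV = const ⇒ V₂ = 1.23 L, P₂ = 5800 kPa.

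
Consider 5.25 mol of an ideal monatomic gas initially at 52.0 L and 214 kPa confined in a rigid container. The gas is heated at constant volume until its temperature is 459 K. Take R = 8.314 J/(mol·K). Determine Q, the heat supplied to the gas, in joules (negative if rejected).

13400 J

T₁ = P₁V₁/(nR) = 214×52.0/(5.25×8.314) = 255 K.
Isochoric: V stays 52.0 L; P/T = const ⇒ T₂ = 459 K, P₂ = 385 kPa.
W = 0 (no volume change).
ΔU = nCvΔT = 5.25×12.5×(459−255) = 13400 J.
Q = ΔU = 13400 J.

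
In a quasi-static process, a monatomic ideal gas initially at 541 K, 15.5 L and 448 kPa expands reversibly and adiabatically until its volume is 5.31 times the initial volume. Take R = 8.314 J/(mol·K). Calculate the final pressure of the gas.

Adiabatic: TV^(γ−1) = const ⇒ T₂ = 541×(0.188)^0.667 = 178 K; PV^γ = const ⇒ P₂ = 27.7 kPa.

27.7 kPa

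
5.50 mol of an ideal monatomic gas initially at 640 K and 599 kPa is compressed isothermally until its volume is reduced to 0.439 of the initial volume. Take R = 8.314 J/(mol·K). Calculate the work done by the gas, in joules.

-24100 J

V₁ = nRT₁/P₁ = 5.50×8.314×640/599 = 48.9 L.
Isothermal: T stays 640 K; PV = const ⇒ V₂ = 21.4 L, P₂ = 1360 kPa.
W = nRT ln(V₂/V₁) = 5.50×8.314×640×ln(0.439) = -24100 J.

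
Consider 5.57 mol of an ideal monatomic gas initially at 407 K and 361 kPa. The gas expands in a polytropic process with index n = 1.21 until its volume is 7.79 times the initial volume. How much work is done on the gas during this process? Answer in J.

-31400 J

V₁ = nRT₁/P₁ = 5.57×8.314×407/361 = 52.2 L.
Polytropic n=1.21: T₂ = T₁(V₁/V₂)^(n−1) = 407×(0.128)^0.21 = 264 K; P₂ = P₁(V₁/V₂)^n = 30.1 kPa.
W = (P₁V₁−P₂V₂)/(n−1) = (361×52.2−30.1×407)/0.21 = 31400 J.
Work done on the gas = −W_by = -31400 J.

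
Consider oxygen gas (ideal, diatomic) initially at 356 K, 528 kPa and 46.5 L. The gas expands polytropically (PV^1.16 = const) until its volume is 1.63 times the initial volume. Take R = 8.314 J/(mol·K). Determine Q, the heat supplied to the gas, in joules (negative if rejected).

6920 J

n = P₁V₁/(RT₁) = 528×46.5/(8.314×356) = 8.30 mol.
Polytropic n=1.16: T₂ = T₁(V₁/V₂)^(n−1) = 356×(0.613)^0.16 = 329 K; P₂ = P₁(V₁/V₂)^n = 300 kPa.
W = (P₁V₁−P₂V₂)/(n−1) = (528×46.5−300×75.8)/0.16 = 11500 J.
ΔU = nCvΔT = 8.30×20.8×(329−356) = -4620 J.
Q = ΔU + W = 6920 J.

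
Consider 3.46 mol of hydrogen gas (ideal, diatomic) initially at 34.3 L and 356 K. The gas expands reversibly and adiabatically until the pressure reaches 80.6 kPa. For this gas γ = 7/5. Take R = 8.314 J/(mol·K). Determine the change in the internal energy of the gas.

-7990 J

P₁ = nRT₁/V₁ = 3.46×8.314×356/34.3 = 299 kPa.
Adiabatic: T₂/T₁ = (P₂/P₁)^((γ−1)/γ) ⇒ T₂ = 356×(0.270)^0.286 = 245 K; V₂ = 87.4 L.
For an ideal gas ΔU = nCvΔT with Cv = (5/2)R = 20.8 J/(mol·K).
ΔU = 3.46×20.8×(245−356) = -7990 J.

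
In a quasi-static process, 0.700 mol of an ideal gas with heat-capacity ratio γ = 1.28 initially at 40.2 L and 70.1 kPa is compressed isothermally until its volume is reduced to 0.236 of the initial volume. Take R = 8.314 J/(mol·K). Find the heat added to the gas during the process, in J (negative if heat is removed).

-4070 J

T₁ = P₁V₁/(nR) = 70.1×40.2/(0.700×8.314) = 484 K.
Isothermal: T stays 484 K; PV = const ⇒ V₂ = 9.49 L, P₂ = 297 kPa.
ΔU = 0 (ideal gas, T constant).
W = nRT ln(V₂/V₁) = 0.700×8.314×484×ln(0.236) = -4070 J.
Q = ΔU + W = -4070 J.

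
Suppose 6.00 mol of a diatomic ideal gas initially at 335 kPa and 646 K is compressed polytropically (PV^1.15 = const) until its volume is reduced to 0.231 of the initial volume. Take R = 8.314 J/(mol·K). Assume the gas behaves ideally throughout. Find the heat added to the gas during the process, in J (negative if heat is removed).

-33000 J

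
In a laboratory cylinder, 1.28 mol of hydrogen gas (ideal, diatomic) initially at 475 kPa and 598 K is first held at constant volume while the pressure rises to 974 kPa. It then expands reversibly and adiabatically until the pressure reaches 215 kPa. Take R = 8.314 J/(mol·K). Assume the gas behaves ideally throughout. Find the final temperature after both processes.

V₁ = nRT₁/P₁ = 1.28×8.314×598/475 = 13.4 L.
Step 1 — Isochoric: V stays 13.4 L; P/T = const ⇒ T₂ = 1230 K, P₂ = 974 kPa.
W = 0 (no volume change).
ΔU = nCvΔT = 1.28×20.8×(1230−598) = 16700 J.
Q = ΔU = 16700 J.
State after step 1: P = 974 kPa, V = 13.4 L, T = 1230 K.
Step 2 — Adiabatic: T₂/T₁ = (P₂/P₁)^((γ−1)/γ) ⇒ T₂ = 1230×(0.221)^0.286 = 796 K; V₂ = 39.4 L.
ΔU = nCvΔT = 1.28×20.8×(796−1230) = -11400 J.
Q = 0 for an adiabatic process, so W = −ΔU = 11400 J.
Net over both steps: W = 11400 J, Q = 16700 J, ΔU = 5280 J.

796 K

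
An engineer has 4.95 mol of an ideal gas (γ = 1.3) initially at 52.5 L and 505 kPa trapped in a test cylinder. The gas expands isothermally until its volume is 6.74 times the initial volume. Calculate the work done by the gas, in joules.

50600 J

T₁ = P₁V₁/(nR) = 505×52.5/(4.95×8.314) = 644 K.
Isothermal: T stays 644 K; PV = const ⇒ V₂ = 354 L, P₂ = 74.9 kPa.
W = nRT ln(V₂/V₁) = 4.95×8.314×644×ln(6.74) = 50600 J.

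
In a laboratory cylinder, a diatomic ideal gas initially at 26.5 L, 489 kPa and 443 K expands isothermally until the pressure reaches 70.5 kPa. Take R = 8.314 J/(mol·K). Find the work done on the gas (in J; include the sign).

-25100 J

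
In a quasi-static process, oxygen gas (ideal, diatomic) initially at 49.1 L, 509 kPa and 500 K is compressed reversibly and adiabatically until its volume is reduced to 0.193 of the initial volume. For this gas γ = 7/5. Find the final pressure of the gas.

Adiabatic: TV^(γ−1) = const ⇒ T₂ = 500×(5.18)^0.400 = 965 K; PV^γ = const ⇒ P₂ = 5090 kPa.

5090 kPa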